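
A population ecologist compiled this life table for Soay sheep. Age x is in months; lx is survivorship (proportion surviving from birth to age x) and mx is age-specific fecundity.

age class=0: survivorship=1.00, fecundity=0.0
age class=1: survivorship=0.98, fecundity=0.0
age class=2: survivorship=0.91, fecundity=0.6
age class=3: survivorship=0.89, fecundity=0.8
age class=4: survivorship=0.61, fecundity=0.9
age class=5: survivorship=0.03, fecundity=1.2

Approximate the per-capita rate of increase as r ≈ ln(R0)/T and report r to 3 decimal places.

0.201

R0 = Σ lx·mx = 0 + 0 + 0.546 + 0.712 + 0.549 + 0.036 = 1.843
Σ x·lx·mx = 5.604; T = 5.604/1.843 = 3.04069…
r ≈ ln(R0)/T = ln(1.843)/3.04069… = 0.20107… → 0.201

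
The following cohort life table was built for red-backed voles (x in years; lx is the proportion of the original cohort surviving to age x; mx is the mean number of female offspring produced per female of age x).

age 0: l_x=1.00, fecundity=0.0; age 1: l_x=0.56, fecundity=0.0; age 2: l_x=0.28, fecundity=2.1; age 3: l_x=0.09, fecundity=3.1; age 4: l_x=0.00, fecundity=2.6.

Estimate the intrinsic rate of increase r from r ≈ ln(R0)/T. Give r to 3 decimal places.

R0 = Σ lx·mx = 0 + 0 + 0.588 + 0.279 + 0 = 0.867
Σ x·lx·mx = 2.013; T = 2.013/0.867 = 2.3218…
r ≈ ln(R0)/T = ln(0.867)/2.3218… = -0.06147… → -0.061

-0.061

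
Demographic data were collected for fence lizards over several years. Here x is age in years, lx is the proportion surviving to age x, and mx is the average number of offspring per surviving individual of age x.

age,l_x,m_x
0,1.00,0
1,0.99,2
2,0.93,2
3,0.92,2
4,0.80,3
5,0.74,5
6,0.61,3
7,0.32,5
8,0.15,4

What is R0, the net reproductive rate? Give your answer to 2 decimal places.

15.81

lx·mx by age: 0, 1.98, 1.86, 1.84, 2.4, 3.7, 1.83, 1.6, 0.6
R0 = Σ lx·mx = 15.81 → 15.81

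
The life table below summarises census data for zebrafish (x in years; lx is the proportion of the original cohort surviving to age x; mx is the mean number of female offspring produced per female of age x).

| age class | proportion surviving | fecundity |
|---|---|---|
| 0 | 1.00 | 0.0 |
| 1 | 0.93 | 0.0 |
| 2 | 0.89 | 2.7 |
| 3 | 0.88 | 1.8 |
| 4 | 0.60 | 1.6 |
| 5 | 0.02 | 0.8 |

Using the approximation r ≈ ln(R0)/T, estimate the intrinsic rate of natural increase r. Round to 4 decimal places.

0.5899

R0 = Σ lx·mx = 0 + 0 + 2.403 + 1.584 + 0.96 + 0.016 = 4.963
Σ x·lx·mx = 13.478; T = 13.478/4.963 = 2.7157…
r ≈ ln(R0)/T = ln(4.963)/2.7157… = 0.589908… → 0.5899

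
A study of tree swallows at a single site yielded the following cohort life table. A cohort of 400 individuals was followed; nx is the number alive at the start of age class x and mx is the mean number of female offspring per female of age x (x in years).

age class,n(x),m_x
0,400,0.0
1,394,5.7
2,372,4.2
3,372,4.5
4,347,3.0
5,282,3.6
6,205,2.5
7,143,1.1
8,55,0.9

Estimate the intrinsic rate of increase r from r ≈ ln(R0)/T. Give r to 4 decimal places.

lx = nx/n0 = nx/400: 1, 0.985, 0.93, 0.93, 0.8675, 0.705, 0.5125, 0.3575, 0.1375
R0 = Σ lx·mx = 0 + 5.6145 + 3.906 + 4.185 + 2.6025 + 2.538 + 1.28125 + 0.39325 + 0.12375 = 20.64425
Σ x·lx·mx = 60.51175; T = 60.51175/20.64425 = 2.93117…
r ≈ ln(R0)/T = ln(20.64425)/2.93117… = 1.032843… → 1.0328

1.0328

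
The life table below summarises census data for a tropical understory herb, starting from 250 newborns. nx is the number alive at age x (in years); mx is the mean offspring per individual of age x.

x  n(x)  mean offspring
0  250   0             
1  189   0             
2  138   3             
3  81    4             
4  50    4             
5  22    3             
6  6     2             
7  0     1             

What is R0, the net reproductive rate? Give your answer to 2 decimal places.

lx = nx/n0 = nx/250: 1, 0.756, 0.552, 0.324, 0.2, 0.088, 0.024, 0
lx·mx by age: 0, 0, 1.656, 1.296, 0.8, 0.264, 0.048, 0
R0 = Σ lx·mx = 4.064 → 4.06

4.06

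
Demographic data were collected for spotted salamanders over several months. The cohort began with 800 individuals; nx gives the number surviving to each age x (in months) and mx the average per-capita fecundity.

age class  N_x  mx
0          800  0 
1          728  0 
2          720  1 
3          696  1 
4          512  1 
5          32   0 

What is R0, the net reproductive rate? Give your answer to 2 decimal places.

2.41

lx = nx/n0 = nx/800: 1, 0.91, 0.9, 0.87, 0.64, 0.04
lx·mx by age: 0, 0, 0.9, 0.87, 0.64, 0
R0 = Σ lx·mx = 2.41 → 2.41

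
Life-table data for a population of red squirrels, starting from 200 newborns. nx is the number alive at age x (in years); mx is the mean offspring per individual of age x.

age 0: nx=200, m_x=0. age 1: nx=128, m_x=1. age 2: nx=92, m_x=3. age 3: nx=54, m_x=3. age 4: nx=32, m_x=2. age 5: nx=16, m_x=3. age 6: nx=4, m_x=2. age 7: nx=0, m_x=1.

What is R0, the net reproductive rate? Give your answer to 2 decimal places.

3.43

lx = nx/n0 = nx/200: 1, 0.64, 0.46, 0.27, 0.16, 0.08, 0.02, 0
lx·mx by age: 0, 0.64, 1.38, 0.81, 0.32, 0.24, 0.04, 0
R0 = Σ lx·mx = 3.43 → 3.43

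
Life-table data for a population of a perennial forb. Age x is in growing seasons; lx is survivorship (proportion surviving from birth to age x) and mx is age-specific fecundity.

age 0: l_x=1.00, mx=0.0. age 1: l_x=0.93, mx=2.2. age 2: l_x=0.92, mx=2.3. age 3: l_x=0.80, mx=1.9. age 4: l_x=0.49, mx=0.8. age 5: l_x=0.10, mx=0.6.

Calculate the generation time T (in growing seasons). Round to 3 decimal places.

2.071

lx·mx: 0, 2.046, 2.116, 1.52, 0.392, 0.06 → R0 = 6.134
x·lx·mx: 0, 2.046, 4.232, 4.56, 1.568, 0.3 → Σ = 12.706
T = 12.706 / 6.134 = 2.071405… → 2.071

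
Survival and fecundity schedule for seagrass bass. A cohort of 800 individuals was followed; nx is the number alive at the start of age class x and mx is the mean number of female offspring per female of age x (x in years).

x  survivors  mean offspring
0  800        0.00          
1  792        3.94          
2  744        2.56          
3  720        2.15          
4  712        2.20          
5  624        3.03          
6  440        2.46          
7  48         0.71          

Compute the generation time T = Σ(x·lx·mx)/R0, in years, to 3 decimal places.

3.053

lx = nx/n0 = nx/800: 1, 0.99, 0.93, 0.9, 0.89, 0.78, 0.55, 0.06
lx·mx: 0, 3.9006, 2.3808, 1.935, 1.958, 2.3634, 1.353, 0.0426 → R0 = 13.9334
x·lx·mx: 0, 3.9006, 4.7616, 5.805, 7.832, 11.817, 8.118, 0.2982 → Σ = 42.5324
T = 42.5324 / 13.9334 = 3.05255… → 3.053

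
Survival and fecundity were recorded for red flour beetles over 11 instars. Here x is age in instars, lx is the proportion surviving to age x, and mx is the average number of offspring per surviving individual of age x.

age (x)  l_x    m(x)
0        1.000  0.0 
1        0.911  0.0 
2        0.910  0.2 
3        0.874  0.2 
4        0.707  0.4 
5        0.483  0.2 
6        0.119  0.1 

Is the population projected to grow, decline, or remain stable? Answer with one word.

R0 = Σ lx·mx = 0 + 0 + 0.182 + 0.1748 + 0.2828 + 0.0966 + 0.0119 = 0.7481
R0 < 1, so the population is declining.

declining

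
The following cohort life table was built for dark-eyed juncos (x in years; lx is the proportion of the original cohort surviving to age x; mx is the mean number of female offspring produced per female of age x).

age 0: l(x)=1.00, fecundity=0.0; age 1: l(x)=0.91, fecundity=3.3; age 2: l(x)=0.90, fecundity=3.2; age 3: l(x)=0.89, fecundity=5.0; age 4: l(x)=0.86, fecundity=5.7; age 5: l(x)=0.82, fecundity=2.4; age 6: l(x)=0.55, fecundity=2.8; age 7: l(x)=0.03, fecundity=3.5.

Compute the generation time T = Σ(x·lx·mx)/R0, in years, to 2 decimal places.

lx·mx: 0, 3.003, 2.88, 4.45, 4.902, 1.968, 1.54, 0.105 → R0 = 18.848
x·lx·mx: 0, 3.003, 5.76, 13.35, 19.608, 9.84, 9.24, 0.735 → Σ = 61.536
T = 61.536 / 18.848 = 3.264856… → 3.26

3.26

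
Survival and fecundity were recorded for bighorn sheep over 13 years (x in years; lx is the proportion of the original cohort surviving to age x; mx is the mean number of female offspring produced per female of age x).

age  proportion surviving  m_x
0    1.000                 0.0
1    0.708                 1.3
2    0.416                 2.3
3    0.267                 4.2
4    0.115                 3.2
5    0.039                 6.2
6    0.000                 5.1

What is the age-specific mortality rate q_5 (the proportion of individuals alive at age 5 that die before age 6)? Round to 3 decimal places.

q_5 = (l_5 − l_6) / l_5 = (0.039 − 0) / 0.039
     = 0.039 / 0.039 = 1 → 1.000

1.000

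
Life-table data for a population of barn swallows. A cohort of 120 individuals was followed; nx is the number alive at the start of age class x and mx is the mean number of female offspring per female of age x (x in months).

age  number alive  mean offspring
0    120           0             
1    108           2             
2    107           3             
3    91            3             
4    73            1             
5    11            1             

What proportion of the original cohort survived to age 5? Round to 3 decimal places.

0.092

l_5 = n_5/n_0 = 11/120 = 0.091667… → 0.092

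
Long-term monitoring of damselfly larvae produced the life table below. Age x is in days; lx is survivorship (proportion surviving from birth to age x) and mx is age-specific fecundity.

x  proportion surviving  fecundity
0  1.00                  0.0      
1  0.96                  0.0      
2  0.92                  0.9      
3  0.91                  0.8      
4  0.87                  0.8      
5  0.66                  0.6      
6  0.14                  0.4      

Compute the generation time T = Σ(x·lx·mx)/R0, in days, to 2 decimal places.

3.31

lx·mx: 0, 0, 0.828, 0.728, 0.696, 0.396, 0.056 → R0 = 2.704
x·lx·mx: 0, 0, 1.656, 2.184, 2.784, 1.98, 0.336 → Σ = 8.94
T = 8.94 / 2.704 = 3.306213… → 3.31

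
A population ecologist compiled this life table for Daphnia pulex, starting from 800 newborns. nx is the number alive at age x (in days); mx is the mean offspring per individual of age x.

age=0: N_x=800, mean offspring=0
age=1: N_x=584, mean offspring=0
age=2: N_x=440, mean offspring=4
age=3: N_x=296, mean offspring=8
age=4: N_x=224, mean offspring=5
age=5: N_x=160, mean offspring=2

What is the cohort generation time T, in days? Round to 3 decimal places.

lx = nx/n0 = nx/800: 1, 0.73, 0.55, 0.37, 0.28, 0.2
lx·mx: 0, 0, 2.2, 2.96, 1.4, 0.4 → R0 = 6.96
x·lx·mx: 0, 0, 4.4, 8.88, 5.6, 2 → Σ = 20.88
T = 20.88 / 6.96 = 3 → 3.000

3.000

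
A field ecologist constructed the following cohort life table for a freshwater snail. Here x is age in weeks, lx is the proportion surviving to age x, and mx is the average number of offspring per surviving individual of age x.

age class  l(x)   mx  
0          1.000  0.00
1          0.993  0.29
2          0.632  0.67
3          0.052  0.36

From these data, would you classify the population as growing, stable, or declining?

declining

R0 = Σ lx·mx = 0 + 0.28797 + 0.42344 + 0.01872 = 0.73013
R0 < 1, so the population is declining.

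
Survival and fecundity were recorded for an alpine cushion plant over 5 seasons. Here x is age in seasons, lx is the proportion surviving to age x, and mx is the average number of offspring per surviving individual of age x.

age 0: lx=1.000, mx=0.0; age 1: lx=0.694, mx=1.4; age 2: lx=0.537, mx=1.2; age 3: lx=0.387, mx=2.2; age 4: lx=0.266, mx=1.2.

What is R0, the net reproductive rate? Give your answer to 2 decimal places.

2.79

lx·mx by age: 0, 0.9716, 0.6444, 0.8514, 0.3192
R0 = Σ lx·mx = 2.7866 → 2.79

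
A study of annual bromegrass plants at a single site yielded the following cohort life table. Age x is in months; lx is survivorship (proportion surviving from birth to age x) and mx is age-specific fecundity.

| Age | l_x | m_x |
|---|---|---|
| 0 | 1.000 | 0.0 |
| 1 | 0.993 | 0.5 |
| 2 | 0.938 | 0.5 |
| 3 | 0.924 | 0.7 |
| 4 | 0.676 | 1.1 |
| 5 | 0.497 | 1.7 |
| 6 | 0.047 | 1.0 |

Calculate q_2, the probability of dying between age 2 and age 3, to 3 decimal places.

0.015

q_2 = (l_2 − l_3) / l_2 = (0.938 − 0.924) / 0.938
     = 0.014 / 0.938 = 0.014925… → 0.015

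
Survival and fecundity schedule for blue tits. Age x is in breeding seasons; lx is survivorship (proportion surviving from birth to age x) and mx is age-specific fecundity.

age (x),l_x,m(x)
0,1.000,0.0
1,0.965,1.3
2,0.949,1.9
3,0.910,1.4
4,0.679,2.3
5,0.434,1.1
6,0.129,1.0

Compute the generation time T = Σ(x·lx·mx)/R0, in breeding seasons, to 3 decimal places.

2.783

lx·mx: 0, 1.2545, 1.8031, 1.274, 1.5617, 0.4774, 0.129 → R0 = 6.4997
x·lx·mx: 0, 1.2545, 3.6062, 3.822, 6.2468, 2.387, 0.774 → Σ = 18.0905
T = 18.0905 / 6.4997 = 2.783282… → 2.783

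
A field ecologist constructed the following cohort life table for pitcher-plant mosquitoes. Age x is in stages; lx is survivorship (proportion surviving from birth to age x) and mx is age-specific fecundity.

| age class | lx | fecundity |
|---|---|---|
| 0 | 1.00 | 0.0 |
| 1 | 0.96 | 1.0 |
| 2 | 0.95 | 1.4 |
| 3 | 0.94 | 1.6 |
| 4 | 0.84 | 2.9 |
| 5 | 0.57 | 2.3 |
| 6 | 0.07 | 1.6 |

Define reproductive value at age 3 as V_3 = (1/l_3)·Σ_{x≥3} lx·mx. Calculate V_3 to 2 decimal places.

lx·mx for x ≥ 3: 1.504, 2.436, 1.311, 0.112 → sum = 5.363
V_3 = 5.363 / l_3 = 5.363 / 0.94 = 5.705319… → 5.71

5.71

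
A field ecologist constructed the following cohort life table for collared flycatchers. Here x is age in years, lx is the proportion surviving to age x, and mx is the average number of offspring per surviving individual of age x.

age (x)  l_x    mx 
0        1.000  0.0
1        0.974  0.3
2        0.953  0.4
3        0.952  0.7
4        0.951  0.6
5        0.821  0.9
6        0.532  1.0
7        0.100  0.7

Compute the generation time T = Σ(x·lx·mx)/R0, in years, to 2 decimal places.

3.91

lx·mx: 0, 0.2922, 0.3812, 0.6664, 0.5706, 0.7389, 0.532, 0.07 → R0 = 3.2513
x·lx·mx: 0, 0.2922, 0.7624, 1.9992, 2.2824, 3.6945, 3.192, 0.49 → Σ = 12.7127
T = 12.7127 / 3.2513 = 3.910036… → 3.91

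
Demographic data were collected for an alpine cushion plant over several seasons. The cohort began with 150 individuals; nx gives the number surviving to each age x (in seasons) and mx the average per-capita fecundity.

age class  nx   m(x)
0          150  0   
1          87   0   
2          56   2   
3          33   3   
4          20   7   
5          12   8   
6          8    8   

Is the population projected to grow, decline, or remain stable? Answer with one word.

lx = nx/n0 = nx/150: 1, 0.58, 0.37333…, 0.22, 0.13333…, 0.08, 0.05333…
R0 = Σ lx·mx = 0 + 0 + 0.746667… + 0.66 + 0.933333… + 0.64 + 0.426667… = 3.406667…
R0 > 1, so the population is growing.

growing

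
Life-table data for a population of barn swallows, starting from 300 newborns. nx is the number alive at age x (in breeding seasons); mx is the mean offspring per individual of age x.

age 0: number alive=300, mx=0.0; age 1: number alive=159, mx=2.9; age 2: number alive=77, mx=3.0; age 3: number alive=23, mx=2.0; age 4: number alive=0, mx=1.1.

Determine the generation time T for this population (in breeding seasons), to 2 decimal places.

1.44

lx = nx/n0 = nx/300: 1, 0.53, 0.25667…, 0.07667…, 0
lx·mx: 0, 1.537, 0.77…, 0.153333…, 0 → R0 = 2.460333…
x·lx·mx: 0, 1.537, 1.54…, 0.46…, 0 → Σ = 3.537…
T = 3.537… / 2.460333… = 1.43761… → 1.44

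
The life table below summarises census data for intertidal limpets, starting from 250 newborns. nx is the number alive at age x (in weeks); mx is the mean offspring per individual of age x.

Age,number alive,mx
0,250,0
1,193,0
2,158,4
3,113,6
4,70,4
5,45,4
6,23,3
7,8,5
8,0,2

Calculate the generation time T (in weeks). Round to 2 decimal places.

3.20

lx = nx/n0 = nx/250: 1, 0.772, 0.632, 0.452, 0.28, 0.18, 0.092, 0.032, 0
lx·mx: 0, 0, 2.528, 2.712, 1.12, 0.72, 0.276, 0.16, 0 → R0 = 7.516
x·lx·mx: 0, 0, 5.056, 8.136, 4.48, 3.6, 1.656, 1.12, 0 → Σ = 24.048
T = 24.048 / 7.516 = 3.199574… → 3.20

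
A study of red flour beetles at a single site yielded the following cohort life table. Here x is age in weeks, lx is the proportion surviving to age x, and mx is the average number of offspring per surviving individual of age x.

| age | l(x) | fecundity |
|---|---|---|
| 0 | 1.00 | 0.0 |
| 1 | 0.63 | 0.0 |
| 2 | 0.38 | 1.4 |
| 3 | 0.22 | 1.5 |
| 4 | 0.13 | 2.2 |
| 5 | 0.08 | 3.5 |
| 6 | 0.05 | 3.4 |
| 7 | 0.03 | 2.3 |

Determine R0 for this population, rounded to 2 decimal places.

lx·mx by age: 0, 0, 0.532, 0.33, 0.286, 0.28, 0.17, 0.069
R0 = Σ lx·mx = 1.667 → 1.67

1.67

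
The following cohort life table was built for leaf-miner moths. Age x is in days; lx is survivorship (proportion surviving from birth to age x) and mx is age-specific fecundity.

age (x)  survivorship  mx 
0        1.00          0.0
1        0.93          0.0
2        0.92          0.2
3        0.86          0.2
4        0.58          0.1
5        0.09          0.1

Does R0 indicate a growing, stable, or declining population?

declining

R0 = Σ lx·mx = 0 + 0 + 0.184 + 0.172 + 0.058 + 0.009 = 0.423
R0 < 1, so the population is declining.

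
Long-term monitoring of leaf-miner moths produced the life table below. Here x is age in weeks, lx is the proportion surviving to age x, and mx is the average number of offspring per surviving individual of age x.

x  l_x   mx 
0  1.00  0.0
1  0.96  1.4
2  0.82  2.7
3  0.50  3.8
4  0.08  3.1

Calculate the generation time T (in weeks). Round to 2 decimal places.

lx·mx: 0, 1.344, 2.214, 1.9, 0.248 → R0 = 5.706
x·lx·mx: 0, 1.344, 4.428, 5.7, 0.992 → Σ = 12.464
T = 12.464 / 5.706 = 2.184367… → 2.18

2.18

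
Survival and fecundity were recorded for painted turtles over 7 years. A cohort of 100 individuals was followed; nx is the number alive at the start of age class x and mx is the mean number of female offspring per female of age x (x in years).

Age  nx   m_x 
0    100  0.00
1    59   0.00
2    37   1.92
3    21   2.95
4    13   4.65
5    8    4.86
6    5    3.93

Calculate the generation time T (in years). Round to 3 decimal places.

3.501

lx = nx/n0 = nx/100: 1, 0.59, 0.37, 0.21, 0.13, 0.08, 0.05
lx·mx: 0, 0, 0.7104, 0.6195, 0.6045, 0.3888, 0.1965 → R0 = 2.5197
x·lx·mx: 0, 0, 1.4208, 1.8585, 2.418, 1.944, 1.179 → Σ = 8.8203
T = 8.8203 / 2.5197 = 3.500536… → 3.501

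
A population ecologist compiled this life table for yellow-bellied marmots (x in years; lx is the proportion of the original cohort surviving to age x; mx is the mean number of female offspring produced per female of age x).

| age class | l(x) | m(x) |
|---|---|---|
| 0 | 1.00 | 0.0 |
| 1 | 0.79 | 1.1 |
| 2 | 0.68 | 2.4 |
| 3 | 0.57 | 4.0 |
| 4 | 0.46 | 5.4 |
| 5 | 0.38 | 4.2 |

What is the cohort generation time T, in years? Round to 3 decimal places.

lx·mx: 0, 0.869, 1.632, 2.28, 2.484, 1.596 → R0 = 8.861
x·lx·mx: 0, 0.869, 3.264, 6.84, 9.936, 7.98 → Σ = 28.889
T = 28.889 / 8.861 = 3.260242… → 3.260

3.260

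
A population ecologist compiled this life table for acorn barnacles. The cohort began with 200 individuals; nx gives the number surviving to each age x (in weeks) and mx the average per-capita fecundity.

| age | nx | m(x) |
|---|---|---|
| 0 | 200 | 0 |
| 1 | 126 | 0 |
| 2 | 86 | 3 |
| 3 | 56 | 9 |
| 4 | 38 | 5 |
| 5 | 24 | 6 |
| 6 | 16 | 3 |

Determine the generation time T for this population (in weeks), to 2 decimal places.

3.32

lx = nx/n0 = nx/200: 1, 0.63, 0.43, 0.28, 0.19, 0.12, 0.08
lx·mx: 0, 0, 1.29, 2.52, 0.95, 0.72, 0.24 → R0 = 5.72
x·lx·mx: 0, 0, 2.58, 7.56, 3.8, 3.6, 1.44 → Σ = 18.98
T = 18.98 / 5.72 = 3.318182… → 3.32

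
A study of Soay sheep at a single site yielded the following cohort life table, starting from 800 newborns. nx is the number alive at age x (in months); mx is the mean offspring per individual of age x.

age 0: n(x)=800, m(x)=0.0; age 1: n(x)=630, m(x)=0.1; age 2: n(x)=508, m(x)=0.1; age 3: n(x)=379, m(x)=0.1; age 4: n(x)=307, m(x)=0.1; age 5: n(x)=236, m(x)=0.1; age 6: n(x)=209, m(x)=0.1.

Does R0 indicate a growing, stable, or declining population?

lx = nx/n0 = nx/800: 1, 0.7875, 0.635, 0.47375, 0.38375, 0.295, 0.26125
R0 = Σ lx·mx = 0 + 0.07875 + 0.0635 + 0.047375 + 0.038375 + 0.0295 + 0.026125 = 0.283625
R0 < 1, so the population is declining.

declining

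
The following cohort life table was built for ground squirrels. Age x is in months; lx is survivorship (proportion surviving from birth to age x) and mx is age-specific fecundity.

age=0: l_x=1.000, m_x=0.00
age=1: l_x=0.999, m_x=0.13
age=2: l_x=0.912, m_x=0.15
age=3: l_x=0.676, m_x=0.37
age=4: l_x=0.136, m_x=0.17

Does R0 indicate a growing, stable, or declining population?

declining

R0 = Σ lx·mx = 0 + 0.12987 + 0.1368 + 0.25012 + 0.02312 = 0.53991
R0 < 1, so the population is declining.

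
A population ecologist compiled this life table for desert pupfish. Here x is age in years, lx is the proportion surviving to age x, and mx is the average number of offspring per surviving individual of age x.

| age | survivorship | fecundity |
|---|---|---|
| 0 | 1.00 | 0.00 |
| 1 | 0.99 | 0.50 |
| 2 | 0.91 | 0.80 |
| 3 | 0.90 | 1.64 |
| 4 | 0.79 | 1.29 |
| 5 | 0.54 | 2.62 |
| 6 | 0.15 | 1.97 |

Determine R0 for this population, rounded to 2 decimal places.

5.43

lx·mx by age: 0, 0.495, 0.728, 1.476, 1.0191, 1.4148, 0.2955
R0 = Σ lx·mx = 5.4284 → 5.43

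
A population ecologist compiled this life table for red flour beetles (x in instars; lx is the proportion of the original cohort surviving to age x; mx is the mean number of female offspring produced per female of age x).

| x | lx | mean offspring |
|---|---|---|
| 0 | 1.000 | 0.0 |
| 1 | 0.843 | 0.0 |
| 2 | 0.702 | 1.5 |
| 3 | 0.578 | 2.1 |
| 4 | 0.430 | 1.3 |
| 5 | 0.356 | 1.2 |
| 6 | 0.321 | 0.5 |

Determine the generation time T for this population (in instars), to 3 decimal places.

3.247

lx·mx: 0, 0, 1.053, 1.2138, 0.559, 0.4272, 0.1605 → R0 = 3.4135
x·lx·mx: 0, 0, 2.106, 3.6414, 2.236, 2.136, 0.963 → Σ = 11.0824
T = 11.0824 / 3.4135 = 3.246638… → 3.247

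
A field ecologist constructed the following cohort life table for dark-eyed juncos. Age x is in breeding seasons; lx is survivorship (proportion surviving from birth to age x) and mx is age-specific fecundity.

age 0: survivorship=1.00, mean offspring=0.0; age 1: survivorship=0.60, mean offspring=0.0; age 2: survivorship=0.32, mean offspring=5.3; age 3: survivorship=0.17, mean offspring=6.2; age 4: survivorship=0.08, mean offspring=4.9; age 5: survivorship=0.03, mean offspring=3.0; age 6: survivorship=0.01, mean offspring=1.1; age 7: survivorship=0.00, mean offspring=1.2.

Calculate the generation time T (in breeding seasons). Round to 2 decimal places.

lx·mx: 0, 0, 1.696, 1.054, 0.392, 0.09, 0.011, 0 → R0 = 3.243
x·lx·mx: 0, 0, 3.392, 3.162, 1.568, 0.45, 0.066, 0 → Σ = 8.638
T = 8.638 / 3.243 = 2.663583… → 2.66

2.66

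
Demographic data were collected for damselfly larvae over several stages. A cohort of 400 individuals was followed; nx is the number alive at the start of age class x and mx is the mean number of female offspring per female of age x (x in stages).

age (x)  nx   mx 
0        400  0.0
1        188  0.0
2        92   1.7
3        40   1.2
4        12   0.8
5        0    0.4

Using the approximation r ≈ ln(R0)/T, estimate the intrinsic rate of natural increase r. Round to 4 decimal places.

lx = nx/n0 = nx/400: 1, 0.47, 0.23, 0.1, 0.03, 0
R0 = Σ lx·mx = 0 + 0 + 0.391 + 0.12 + 0.024 + 0 = 0.535
Σ x·lx·mx = 1.238; T = 1.238/0.535 = 2.31402…
r ≈ ln(R0)/T = ln(0.535)/2.31402… = -0.270304… → -0.2703

-0.2703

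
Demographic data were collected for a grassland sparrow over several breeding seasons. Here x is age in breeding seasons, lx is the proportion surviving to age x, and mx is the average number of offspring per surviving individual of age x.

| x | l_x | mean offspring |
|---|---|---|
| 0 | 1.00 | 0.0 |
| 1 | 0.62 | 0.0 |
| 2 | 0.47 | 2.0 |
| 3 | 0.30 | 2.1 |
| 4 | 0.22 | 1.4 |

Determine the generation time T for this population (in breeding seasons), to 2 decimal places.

lx·mx: 0, 0, 0.94, 0.63, 0.308 → R0 = 1.878
x·lx·mx: 0, 0, 1.88, 1.89, 1.232 → Σ = 5.002
T = 5.002 / 1.878 = 2.663472… → 2.66

2.66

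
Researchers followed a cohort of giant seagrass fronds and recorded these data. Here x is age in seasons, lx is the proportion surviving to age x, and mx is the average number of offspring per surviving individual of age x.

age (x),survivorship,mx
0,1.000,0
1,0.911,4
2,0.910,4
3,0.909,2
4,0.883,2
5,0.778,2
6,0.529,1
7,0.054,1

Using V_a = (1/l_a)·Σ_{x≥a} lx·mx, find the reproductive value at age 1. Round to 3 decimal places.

lx·mx for x ≥ 1: 3.644, 3.64, 1.818, 1.766, 1.556, 0.529, 0.054 → sum = 13.007
V_1 = 13.007 / l_1 = 13.007 / 0.911 = 14.277717… → 14.278

14.278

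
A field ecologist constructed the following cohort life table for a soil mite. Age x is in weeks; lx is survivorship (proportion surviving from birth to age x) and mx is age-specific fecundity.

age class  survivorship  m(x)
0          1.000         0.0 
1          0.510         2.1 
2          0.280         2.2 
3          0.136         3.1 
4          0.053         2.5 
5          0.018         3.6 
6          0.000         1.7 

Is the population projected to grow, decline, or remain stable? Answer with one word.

R0 = Σ lx·mx = 0 + 1.071 + 0.616 + 0.4216 + 0.1325 + 0.0648 + 0 = 2.3059
R0 > 1, so the population is growing.

growing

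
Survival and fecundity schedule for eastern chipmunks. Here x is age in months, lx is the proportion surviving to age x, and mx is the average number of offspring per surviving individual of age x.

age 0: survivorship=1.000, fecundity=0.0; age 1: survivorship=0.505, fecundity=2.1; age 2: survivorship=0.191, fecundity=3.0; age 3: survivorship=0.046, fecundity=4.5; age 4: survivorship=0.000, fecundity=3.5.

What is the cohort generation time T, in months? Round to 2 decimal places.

1.54

lx·mx: 0, 1.0605, 0.573, 0.207, 0 → R0 = 1.8405
x·lx·mx: 0, 1.0605, 1.146, 0.621, 0 → Σ = 2.8275
T = 2.8275 / 1.8405 = 1.536267… → 1.54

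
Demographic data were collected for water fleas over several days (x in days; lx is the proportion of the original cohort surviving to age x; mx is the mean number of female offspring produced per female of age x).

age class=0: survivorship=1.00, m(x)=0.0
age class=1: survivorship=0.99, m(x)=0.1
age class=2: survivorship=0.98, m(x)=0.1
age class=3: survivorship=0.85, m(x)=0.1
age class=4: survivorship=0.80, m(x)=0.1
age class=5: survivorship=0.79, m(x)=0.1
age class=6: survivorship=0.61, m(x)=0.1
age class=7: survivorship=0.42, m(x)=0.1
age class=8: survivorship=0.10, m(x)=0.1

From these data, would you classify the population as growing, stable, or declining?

declining

R0 = Σ lx·mx = 0 + 0.099 + 0.098 + 0.085 + 0.08 + 0.079 + 0.061 + 0.042 + 0.01 = 0.554
R0 < 1, so the population is declining.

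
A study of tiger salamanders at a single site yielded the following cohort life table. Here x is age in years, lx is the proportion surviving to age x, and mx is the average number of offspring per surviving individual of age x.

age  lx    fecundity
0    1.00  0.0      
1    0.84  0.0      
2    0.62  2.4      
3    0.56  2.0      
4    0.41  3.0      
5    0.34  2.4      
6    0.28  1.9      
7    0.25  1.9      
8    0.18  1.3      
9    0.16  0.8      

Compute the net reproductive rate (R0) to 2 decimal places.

lx·mx by age: 0, 0, 1.488, 1.12, 1.23, 0.816, 0.532, 0.475, 0.234, 0.128
R0 = Σ lx·mx = 6.023 → 6.02

6.02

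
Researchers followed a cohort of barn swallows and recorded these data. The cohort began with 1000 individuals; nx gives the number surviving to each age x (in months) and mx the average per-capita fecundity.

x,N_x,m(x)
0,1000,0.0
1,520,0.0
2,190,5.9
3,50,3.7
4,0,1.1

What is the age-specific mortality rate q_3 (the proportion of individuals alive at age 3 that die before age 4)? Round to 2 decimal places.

1.00

lx = nx/n0 = nx/1000: 1, 0.52, 0.19, 0.05, 0
q_3 = (l_3 − l_4) / l_3 = (0.05 − 0) / 0.05
     = 0.05 / 0.05 = 1 → 1.00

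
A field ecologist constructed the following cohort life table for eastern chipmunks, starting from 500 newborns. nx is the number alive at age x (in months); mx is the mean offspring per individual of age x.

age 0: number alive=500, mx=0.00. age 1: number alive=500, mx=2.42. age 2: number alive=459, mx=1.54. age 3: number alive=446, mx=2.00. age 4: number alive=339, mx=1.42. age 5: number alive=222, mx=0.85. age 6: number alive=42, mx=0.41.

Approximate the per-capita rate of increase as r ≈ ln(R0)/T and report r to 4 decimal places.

lx = nx/n0 = nx/500: 1, 1, 0.918, 0.892, 0.678, 0.444, 0.084
R0 = Σ lx·mx = 0 + 2.42 + 1.41372 + 1.784 + 0.96276 + 0.3774 + 0.03444 = 6.99232
Σ x·lx·mx = 16.54412; T = 16.54412/6.99232 = 2.36604…
r ≈ ln(R0)/T = ln(6.99232)/2.36604… = 0.821969… → 0.8220

0.8220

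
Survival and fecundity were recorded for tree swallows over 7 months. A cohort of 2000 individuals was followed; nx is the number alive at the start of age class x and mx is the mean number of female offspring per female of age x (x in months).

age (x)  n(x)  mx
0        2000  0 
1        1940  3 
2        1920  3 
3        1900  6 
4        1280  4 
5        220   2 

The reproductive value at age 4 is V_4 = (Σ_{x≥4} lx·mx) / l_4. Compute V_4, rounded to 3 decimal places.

4.344

lx = nx/n0 = nx/2000: 1, 0.97, 0.96, 0.95, 0.64, 0.11
lx·mx for x ≥ 4: 2.56, 0.22 → sum = 2.78
V_4 = 2.78 / l_4 = 2.78 / 0.64 = 4.34375 → 4.344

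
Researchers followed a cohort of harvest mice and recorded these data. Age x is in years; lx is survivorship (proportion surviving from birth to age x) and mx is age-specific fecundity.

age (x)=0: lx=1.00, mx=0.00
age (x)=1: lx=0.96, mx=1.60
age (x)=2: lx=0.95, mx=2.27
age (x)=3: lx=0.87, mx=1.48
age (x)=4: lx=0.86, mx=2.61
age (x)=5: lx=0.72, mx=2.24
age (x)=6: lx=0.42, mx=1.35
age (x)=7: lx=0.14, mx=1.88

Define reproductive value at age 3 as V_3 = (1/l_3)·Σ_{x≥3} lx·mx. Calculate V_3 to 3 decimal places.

6.868

lx·mx for x ≥ 3: 1.2876, 2.2446, 1.6128, 0.567, 0.2632 → sum = 5.9752
V_3 = 5.9752 / l_3 = 5.9752 / 0.87 = 6.868046… → 6.868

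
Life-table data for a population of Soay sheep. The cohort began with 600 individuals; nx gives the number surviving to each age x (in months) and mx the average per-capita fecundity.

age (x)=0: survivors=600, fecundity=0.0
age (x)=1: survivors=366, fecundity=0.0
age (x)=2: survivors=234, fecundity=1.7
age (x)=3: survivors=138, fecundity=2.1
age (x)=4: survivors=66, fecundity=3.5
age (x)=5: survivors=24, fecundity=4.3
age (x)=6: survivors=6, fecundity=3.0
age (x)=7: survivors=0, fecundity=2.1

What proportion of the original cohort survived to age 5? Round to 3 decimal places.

l_5 = n_5/n_0 = 24/600 = 0.04 → 0.040

0.040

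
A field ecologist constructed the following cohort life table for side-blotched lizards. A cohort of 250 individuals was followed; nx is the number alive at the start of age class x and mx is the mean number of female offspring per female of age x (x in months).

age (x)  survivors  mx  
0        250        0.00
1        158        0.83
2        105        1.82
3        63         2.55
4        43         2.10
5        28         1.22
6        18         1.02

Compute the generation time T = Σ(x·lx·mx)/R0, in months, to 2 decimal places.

2.62

lx = nx/n0 = nx/250: 1, 0.632, 0.42, 0.252, 0.172, 0.112, 0.072
lx·mx: 0, 0.52456, 0.7644, 0.6426, 0.3612, 0.13664, 0.07344 → R0 = 2.50284
x·lx·mx: 0, 0.52456, 1.5288, 1.9278, 1.4448, 0.6832, 0.44064 → Σ = 6.5498
T = 6.5498 / 2.50284 = 2.616947… → 2.62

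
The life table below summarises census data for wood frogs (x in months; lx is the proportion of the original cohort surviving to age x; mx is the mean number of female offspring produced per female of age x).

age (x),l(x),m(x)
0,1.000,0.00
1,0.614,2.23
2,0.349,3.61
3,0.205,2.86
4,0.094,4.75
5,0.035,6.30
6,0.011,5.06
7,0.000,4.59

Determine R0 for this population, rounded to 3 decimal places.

3.938

lx·mx by age: 0, 1.36922, 1.25989, 0.5863, 0.4465, 0.2205, 0.05566, 0
R0 = Σ lx·mx = 3.93807 → 3.938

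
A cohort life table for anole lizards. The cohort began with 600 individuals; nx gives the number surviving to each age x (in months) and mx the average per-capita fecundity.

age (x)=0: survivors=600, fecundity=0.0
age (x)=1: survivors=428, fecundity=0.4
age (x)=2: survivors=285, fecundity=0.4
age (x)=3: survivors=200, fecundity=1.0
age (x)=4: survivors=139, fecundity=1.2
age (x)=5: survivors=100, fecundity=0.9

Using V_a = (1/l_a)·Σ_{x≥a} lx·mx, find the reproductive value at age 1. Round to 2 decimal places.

1.73

lx = nx/n0 = nx/600: 1, 0.71333…, 0.475, 0.33333…, 0.23167…, 0.16667…
lx·mx for x ≥ 1: 0.285333…, 0.19, 0.333333…, 0.278…, 0.15… → sum = 1.236667…
V_1 = 1.236667… / l_1 = 1.236667… / 0.713333… = 1.733645… → 1.73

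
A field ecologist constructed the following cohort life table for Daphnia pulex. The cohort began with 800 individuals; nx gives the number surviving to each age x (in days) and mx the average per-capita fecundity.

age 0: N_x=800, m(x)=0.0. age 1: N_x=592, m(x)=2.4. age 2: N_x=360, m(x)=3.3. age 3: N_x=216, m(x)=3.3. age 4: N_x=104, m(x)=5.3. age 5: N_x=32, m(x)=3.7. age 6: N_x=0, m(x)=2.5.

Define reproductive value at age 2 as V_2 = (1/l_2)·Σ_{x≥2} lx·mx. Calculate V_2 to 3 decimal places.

lx = nx/n0 = nx/800: 1, 0.74, 0.45, 0.27, 0.13, 0.04, 0
lx·mx for x ≥ 2: 1.485, 0.891, 0.689, 0.148, 0 → sum = 3.213
V_2 = 3.213 / l_2 = 3.213 / 0.45 = 7.14 → 7.140

7.140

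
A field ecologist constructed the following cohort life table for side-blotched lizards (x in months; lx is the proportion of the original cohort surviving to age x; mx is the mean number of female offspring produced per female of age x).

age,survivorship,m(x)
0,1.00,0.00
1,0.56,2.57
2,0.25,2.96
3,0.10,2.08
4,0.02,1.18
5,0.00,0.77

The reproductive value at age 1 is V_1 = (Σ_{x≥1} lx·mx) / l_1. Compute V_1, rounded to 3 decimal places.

lx·mx for x ≥ 1: 1.4392, 0.74, 0.208, 0.0236, 0 → sum = 2.4108
V_1 = 2.4108 / l_1 = 2.4108 / 0.56 = 4.305 → 4.305

4.305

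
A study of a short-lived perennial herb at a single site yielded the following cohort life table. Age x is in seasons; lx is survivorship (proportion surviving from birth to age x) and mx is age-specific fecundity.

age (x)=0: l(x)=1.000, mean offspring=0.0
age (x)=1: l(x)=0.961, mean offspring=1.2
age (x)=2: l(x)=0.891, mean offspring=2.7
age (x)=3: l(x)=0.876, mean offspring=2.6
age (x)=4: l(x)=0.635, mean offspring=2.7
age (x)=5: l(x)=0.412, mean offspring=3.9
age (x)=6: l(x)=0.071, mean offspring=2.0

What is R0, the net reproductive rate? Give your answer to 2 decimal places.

lx·mx by age: 0, 1.1532, 2.4057, 2.2776, 1.7145, 1.6068, 0.142
R0 = Σ lx·mx = 9.2998 → 9.30

9.30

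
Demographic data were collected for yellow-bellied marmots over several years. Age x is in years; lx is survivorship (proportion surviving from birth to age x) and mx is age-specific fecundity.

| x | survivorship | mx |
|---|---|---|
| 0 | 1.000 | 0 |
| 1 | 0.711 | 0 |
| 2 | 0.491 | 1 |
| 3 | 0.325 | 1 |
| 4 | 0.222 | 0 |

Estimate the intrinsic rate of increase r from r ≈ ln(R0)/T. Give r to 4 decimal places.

-0.0848

R0 = Σ lx·mx = 0 + 0 + 0.491 + 0.325 + 0 = 0.816
Σ x·lx·mx = 1.957; T = 1.957/0.816 = 2.39828…
r ≈ ln(R0)/T = ln(0.816)/2.39828… = -0.084786… → -0.0848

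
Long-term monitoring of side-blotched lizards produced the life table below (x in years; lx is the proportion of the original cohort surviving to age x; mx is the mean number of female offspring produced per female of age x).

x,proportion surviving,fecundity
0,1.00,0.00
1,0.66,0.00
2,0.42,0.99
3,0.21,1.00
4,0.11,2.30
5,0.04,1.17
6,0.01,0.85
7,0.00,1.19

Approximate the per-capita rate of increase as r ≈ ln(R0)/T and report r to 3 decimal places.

R0 = Σ lx·mx = 0 + 0 + 0.4158 + 0.21 + 0.253 + 0.0468 + 0.0085 + 0 = 0.9341
Σ x·lx·mx = 2.7586; T = 2.7586/0.9341 = 2.95322…
r ≈ ln(R0)/T = ln(0.9341)/2.95322… = -0.02308… → -0.023

-0.023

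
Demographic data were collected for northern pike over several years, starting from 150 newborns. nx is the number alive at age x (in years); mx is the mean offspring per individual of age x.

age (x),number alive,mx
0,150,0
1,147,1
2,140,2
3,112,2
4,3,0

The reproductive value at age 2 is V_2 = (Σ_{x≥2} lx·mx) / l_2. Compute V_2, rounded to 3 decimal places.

3.600

lx = nx/n0 = nx/150: 1, 0.98, 0.93333…, 0.74667…, 0.02
lx·mx for x ≥ 2: 1.866667…, 1.493333…, 0 → sum = 3.36…
V_2 = 3.36… / l_2 = 3.36… / 0.933333… = 3.6… → 3.600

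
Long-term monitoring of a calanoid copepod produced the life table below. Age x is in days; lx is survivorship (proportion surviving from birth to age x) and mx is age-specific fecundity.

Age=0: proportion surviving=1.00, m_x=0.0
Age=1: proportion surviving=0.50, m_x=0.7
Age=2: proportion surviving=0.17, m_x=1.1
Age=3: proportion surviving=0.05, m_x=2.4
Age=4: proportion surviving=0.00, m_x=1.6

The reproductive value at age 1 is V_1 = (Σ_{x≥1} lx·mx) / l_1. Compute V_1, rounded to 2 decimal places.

lx·mx for x ≥ 1: 0.35, 0.187, 0.12, 0 → sum = 0.657
V_1 = 0.657 / l_1 = 0.657 / 0.5 = 1.314 → 1.31

1.31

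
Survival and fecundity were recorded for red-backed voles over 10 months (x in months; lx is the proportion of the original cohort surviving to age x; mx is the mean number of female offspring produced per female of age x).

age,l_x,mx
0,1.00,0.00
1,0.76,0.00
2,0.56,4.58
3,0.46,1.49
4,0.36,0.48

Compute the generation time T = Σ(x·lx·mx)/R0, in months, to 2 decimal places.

lx·mx: 0, 0, 2.5648, 0.6854, 0.1728 → R0 = 3.423
x·lx·mx: 0, 0, 5.1296, 2.0562, 0.6912 → Σ = 7.877
T = 7.877 / 3.423 = 2.301198… → 2.30

2.30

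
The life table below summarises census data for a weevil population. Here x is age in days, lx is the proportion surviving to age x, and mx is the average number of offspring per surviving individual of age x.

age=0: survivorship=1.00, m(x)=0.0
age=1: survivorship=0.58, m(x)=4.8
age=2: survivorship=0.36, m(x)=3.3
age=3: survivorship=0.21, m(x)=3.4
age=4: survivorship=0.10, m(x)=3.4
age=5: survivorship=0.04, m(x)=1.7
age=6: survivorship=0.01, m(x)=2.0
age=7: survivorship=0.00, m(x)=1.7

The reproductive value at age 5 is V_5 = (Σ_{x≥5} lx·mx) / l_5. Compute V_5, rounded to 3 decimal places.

2.200

lx·mx for x ≥ 5: 0.068, 0.02, 0 → sum = 0.088
V_5 = 0.088 / l_5 = 0.088 / 0.04 = 2.2 → 2.200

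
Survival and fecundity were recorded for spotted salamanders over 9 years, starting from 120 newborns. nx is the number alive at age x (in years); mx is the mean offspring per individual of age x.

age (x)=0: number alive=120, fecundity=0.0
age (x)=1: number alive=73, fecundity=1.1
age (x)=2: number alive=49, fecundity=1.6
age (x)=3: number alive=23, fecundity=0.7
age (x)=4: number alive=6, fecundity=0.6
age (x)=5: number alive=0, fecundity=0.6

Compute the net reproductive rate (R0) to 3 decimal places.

lx = nx/n0 = nx/120: 1, 0.60833…, 0.40833…, 0.19167…, 0.05, 0
lx·mx by age: 0, 0.669167…, 0.653333…, 0.134167…, 0.03, 0
R0 = Σ lx·mx = 1.486667… → 1.487

1.487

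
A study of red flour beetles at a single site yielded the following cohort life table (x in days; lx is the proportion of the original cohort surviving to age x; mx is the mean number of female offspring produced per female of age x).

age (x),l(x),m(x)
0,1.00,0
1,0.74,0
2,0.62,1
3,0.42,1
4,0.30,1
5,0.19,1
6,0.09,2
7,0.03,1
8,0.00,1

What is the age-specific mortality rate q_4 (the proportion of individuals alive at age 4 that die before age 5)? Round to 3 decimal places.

0.367

q_4 = (l_4 − l_5) / l_4 = (0.3 − 0.19) / 0.3
     = 0.11 / 0.3 = 0.366667… → 0.367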